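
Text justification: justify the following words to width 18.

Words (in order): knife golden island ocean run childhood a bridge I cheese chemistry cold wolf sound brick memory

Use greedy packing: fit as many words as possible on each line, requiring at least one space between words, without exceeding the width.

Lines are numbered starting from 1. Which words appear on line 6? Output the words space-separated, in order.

Line 1: ['knife', 'golden'] (min_width=12, slack=6)
Line 2: ['island', 'ocean', 'run'] (min_width=16, slack=2)
Line 3: ['childhood', 'a', 'bridge'] (min_width=18, slack=0)
Line 4: ['I', 'cheese', 'chemistry'] (min_width=18, slack=0)
Line 5: ['cold', 'wolf', 'sound'] (min_width=15, slack=3)
Line 6: ['brick', 'memory'] (min_width=12, slack=6)

Answer: brick memory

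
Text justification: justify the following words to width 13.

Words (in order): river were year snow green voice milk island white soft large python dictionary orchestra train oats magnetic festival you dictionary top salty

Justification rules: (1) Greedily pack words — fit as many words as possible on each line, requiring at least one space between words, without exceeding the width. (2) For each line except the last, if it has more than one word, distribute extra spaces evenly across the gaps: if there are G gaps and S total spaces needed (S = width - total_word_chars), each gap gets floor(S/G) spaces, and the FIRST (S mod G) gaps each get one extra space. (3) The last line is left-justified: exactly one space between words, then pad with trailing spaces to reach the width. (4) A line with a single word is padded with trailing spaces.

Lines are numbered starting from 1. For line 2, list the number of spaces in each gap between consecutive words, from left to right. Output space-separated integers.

Answer: 5

Derivation:
Line 1: ['river', 'were'] (min_width=10, slack=3)
Line 2: ['year', 'snow'] (min_width=9, slack=4)
Line 3: ['green', 'voice'] (min_width=11, slack=2)
Line 4: ['milk', 'island'] (min_width=11, slack=2)
Line 5: ['white', 'soft'] (min_width=10, slack=3)
Line 6: ['large', 'python'] (min_width=12, slack=1)
Line 7: ['dictionary'] (min_width=10, slack=3)
Line 8: ['orchestra'] (min_width=9, slack=4)
Line 9: ['train', 'oats'] (min_width=10, slack=3)
Line 10: ['magnetic'] (min_width=8, slack=5)
Line 11: ['festival', 'you'] (min_width=12, slack=1)
Line 12: ['dictionary'] (min_width=10, slack=3)
Line 13: ['top', 'salty'] (min_width=9, slack=4)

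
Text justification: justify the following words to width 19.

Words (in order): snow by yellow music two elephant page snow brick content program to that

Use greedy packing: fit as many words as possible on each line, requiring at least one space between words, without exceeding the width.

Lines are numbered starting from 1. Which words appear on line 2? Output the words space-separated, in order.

Line 1: ['snow', 'by', 'yellow'] (min_width=14, slack=5)
Line 2: ['music', 'two', 'elephant'] (min_width=18, slack=1)
Line 3: ['page', 'snow', 'brick'] (min_width=15, slack=4)
Line 4: ['content', 'program', 'to'] (min_width=18, slack=1)
Line 5: ['that'] (min_width=4, slack=15)

Answer: music two elephant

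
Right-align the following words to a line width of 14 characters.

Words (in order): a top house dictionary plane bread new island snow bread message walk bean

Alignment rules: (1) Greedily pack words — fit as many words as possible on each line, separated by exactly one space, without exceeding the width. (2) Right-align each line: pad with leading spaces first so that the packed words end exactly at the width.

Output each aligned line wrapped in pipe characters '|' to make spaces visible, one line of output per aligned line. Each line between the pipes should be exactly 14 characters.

Line 1: ['a', 'top', 'house'] (min_width=11, slack=3)
Line 2: ['dictionary'] (min_width=10, slack=4)
Line 3: ['plane', 'bread'] (min_width=11, slack=3)
Line 4: ['new', 'island'] (min_width=10, slack=4)
Line 5: ['snow', 'bread'] (min_width=10, slack=4)
Line 6: ['message', 'walk'] (min_width=12, slack=2)
Line 7: ['bean'] (min_width=4, slack=10)

Answer: |   a top house|
|    dictionary|
|   plane bread|
|    new island|
|    snow bread|
|  message walk|
|          bean|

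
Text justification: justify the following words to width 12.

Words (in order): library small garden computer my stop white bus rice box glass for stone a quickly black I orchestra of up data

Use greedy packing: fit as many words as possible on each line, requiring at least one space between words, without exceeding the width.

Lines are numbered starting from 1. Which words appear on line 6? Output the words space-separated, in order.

Answer: glass for

Derivation:
Line 1: ['library'] (min_width=7, slack=5)
Line 2: ['small', 'garden'] (min_width=12, slack=0)
Line 3: ['computer', 'my'] (min_width=11, slack=1)
Line 4: ['stop', 'white'] (min_width=10, slack=2)
Line 5: ['bus', 'rice', 'box'] (min_width=12, slack=0)
Line 6: ['glass', 'for'] (min_width=9, slack=3)
Line 7: ['stone', 'a'] (min_width=7, slack=5)
Line 8: ['quickly'] (min_width=7, slack=5)
Line 9: ['black', 'I'] (min_width=7, slack=5)
Line 10: ['orchestra', 'of'] (min_width=12, slack=0)
Line 11: ['up', 'data'] (min_width=7, slack=5)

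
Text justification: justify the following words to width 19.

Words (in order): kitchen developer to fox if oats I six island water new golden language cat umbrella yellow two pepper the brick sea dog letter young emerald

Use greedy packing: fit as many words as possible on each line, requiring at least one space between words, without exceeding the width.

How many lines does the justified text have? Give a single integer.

Answer: 9

Derivation:
Line 1: ['kitchen', 'developer'] (min_width=17, slack=2)
Line 2: ['to', 'fox', 'if', 'oats', 'I'] (min_width=16, slack=3)
Line 3: ['six', 'island', 'water'] (min_width=16, slack=3)
Line 4: ['new', 'golden', 'language'] (min_width=19, slack=0)
Line 5: ['cat', 'umbrella', 'yellow'] (min_width=19, slack=0)
Line 6: ['two', 'pepper', 'the'] (min_width=14, slack=5)
Line 7: ['brick', 'sea', 'dog'] (min_width=13, slack=6)
Line 8: ['letter', 'young'] (min_width=12, slack=7)
Line 9: ['emerald'] (min_width=7, slack=12)
Total lines: 9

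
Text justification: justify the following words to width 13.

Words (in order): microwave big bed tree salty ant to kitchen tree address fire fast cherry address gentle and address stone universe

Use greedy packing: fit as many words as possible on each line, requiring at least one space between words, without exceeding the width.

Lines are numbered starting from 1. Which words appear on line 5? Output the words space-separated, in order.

Line 1: ['microwave', 'big'] (min_width=13, slack=0)
Line 2: ['bed', 'tree'] (min_width=8, slack=5)
Line 3: ['salty', 'ant', 'to'] (min_width=12, slack=1)
Line 4: ['kitchen', 'tree'] (min_width=12, slack=1)
Line 5: ['address', 'fire'] (min_width=12, slack=1)
Line 6: ['fast', 'cherry'] (min_width=11, slack=2)
Line 7: ['address'] (min_width=7, slack=6)
Line 8: ['gentle', 'and'] (min_width=10, slack=3)
Line 9: ['address', 'stone'] (min_width=13, slack=0)
Line 10: ['universe'] (min_width=8, slack=5)

Answer: address fire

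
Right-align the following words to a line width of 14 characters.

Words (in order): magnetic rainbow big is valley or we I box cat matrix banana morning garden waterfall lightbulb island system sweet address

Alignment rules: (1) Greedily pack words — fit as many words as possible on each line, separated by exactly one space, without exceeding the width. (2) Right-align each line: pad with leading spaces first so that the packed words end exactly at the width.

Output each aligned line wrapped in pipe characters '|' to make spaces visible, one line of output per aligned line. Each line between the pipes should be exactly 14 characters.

Answer: |      magnetic|
|rainbow big is|
|valley or we I|
|box cat matrix|
|banana morning|
|        garden|
|     waterfall|
|     lightbulb|
| island system|
| sweet address|

Derivation:
Line 1: ['magnetic'] (min_width=8, slack=6)
Line 2: ['rainbow', 'big', 'is'] (min_width=14, slack=0)
Line 3: ['valley', 'or', 'we', 'I'] (min_width=14, slack=0)
Line 4: ['box', 'cat', 'matrix'] (min_width=14, slack=0)
Line 5: ['banana', 'morning'] (min_width=14, slack=0)
Line 6: ['garden'] (min_width=6, slack=8)
Line 7: ['waterfall'] (min_width=9, slack=5)
Line 8: ['lightbulb'] (min_width=9, slack=5)
Line 9: ['island', 'system'] (min_width=13, slack=1)
Line 10: ['sweet', 'address'] (min_width=13, slack=1)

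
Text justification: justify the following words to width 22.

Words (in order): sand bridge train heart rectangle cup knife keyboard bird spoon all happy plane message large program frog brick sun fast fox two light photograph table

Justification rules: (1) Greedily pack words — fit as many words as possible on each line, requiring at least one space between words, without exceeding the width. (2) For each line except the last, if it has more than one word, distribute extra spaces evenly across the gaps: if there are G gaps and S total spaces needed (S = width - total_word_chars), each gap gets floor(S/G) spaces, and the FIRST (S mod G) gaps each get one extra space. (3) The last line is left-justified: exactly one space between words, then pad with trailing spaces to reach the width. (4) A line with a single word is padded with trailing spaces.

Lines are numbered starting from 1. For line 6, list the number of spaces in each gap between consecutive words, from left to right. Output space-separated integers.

Answer: 2 2 2

Derivation:
Line 1: ['sand', 'bridge', 'train'] (min_width=17, slack=5)
Line 2: ['heart', 'rectangle', 'cup'] (min_width=19, slack=3)
Line 3: ['knife', 'keyboard', 'bird'] (min_width=19, slack=3)
Line 4: ['spoon', 'all', 'happy', 'plane'] (min_width=21, slack=1)
Line 5: ['message', 'large', 'program'] (min_width=21, slack=1)
Line 6: ['frog', 'brick', 'sun', 'fast'] (min_width=19, slack=3)
Line 7: ['fox', 'two', 'light'] (min_width=13, slack=9)
Line 8: ['photograph', 'table'] (min_width=16, slack=6)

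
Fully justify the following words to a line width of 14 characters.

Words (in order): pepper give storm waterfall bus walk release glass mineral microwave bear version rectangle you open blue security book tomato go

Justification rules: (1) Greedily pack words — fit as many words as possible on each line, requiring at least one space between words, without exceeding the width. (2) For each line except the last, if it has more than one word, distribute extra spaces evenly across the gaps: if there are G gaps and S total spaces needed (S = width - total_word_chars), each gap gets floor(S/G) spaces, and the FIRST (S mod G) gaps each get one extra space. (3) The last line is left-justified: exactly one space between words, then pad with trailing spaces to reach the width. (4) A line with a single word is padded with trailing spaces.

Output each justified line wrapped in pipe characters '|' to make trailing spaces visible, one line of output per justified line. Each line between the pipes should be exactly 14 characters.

Line 1: ['pepper', 'give'] (min_width=11, slack=3)
Line 2: ['storm'] (min_width=5, slack=9)
Line 3: ['waterfall', 'bus'] (min_width=13, slack=1)
Line 4: ['walk', 'release'] (min_width=12, slack=2)
Line 5: ['glass', 'mineral'] (min_width=13, slack=1)
Line 6: ['microwave', 'bear'] (min_width=14, slack=0)
Line 7: ['version'] (min_width=7, slack=7)
Line 8: ['rectangle', 'you'] (min_width=13, slack=1)
Line 9: ['open', 'blue'] (min_width=9, slack=5)
Line 10: ['security', 'book'] (min_width=13, slack=1)
Line 11: ['tomato', 'go'] (min_width=9, slack=5)

Answer: |pepper    give|
|storm         |
|waterfall  bus|
|walk   release|
|glass  mineral|
|microwave bear|
|version       |
|rectangle  you|
|open      blue|
|security  book|
|tomato go     |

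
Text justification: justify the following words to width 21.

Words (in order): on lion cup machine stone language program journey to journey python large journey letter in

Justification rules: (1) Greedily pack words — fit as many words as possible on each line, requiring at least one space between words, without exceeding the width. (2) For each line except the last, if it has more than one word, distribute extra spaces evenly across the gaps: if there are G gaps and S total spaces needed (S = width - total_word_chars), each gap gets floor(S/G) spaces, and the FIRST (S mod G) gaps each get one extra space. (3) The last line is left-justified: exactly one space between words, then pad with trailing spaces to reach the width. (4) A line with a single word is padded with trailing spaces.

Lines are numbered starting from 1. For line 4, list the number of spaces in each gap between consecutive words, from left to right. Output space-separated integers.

Line 1: ['on', 'lion', 'cup', 'machine'] (min_width=19, slack=2)
Line 2: ['stone', 'language'] (min_width=14, slack=7)
Line 3: ['program', 'journey', 'to'] (min_width=18, slack=3)
Line 4: ['journey', 'python', 'large'] (min_width=20, slack=1)
Line 5: ['journey', 'letter', 'in'] (min_width=17, slack=4)

Answer: 2 1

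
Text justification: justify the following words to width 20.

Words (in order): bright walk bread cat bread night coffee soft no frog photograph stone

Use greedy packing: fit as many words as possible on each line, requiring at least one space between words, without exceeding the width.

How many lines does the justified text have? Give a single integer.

Answer: 4

Derivation:
Line 1: ['bright', 'walk', 'bread'] (min_width=17, slack=3)
Line 2: ['cat', 'bread', 'night'] (min_width=15, slack=5)
Line 3: ['coffee', 'soft', 'no', 'frog'] (min_width=19, slack=1)
Line 4: ['photograph', 'stone'] (min_width=16, slack=4)
Total lines: 4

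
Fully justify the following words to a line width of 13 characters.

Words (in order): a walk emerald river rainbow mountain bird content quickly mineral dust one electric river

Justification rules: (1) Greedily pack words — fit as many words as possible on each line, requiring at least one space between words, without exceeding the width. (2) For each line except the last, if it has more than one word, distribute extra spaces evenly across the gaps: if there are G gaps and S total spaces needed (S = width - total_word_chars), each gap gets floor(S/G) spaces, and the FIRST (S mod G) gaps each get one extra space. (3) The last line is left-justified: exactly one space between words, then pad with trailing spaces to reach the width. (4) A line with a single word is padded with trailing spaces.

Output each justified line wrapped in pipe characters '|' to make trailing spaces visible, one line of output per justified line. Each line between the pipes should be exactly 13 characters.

Answer: |a        walk|
|emerald river|
|rainbow      |
|mountain bird|
|content      |
|quickly      |
|mineral  dust|
|one  electric|
|river        |

Derivation:
Line 1: ['a', 'walk'] (min_width=6, slack=7)
Line 2: ['emerald', 'river'] (min_width=13, slack=0)
Line 3: ['rainbow'] (min_width=7, slack=6)
Line 4: ['mountain', 'bird'] (min_width=13, slack=0)
Line 5: ['content'] (min_width=7, slack=6)
Line 6: ['quickly'] (min_width=7, slack=6)
Line 7: ['mineral', 'dust'] (min_width=12, slack=1)
Line 8: ['one', 'electric'] (min_width=12, slack=1)
Line 9: ['river'] (min_width=5, slack=8)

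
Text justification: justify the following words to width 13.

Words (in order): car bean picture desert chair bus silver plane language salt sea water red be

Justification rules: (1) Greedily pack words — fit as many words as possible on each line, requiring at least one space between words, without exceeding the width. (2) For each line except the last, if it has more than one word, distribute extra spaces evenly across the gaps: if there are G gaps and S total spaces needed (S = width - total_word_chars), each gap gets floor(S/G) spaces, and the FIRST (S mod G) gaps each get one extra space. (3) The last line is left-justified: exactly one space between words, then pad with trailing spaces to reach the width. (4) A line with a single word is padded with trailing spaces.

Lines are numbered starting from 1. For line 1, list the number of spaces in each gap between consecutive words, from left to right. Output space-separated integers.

Line 1: ['car', 'bean'] (min_width=8, slack=5)
Line 2: ['picture'] (min_width=7, slack=6)
Line 3: ['desert', 'chair'] (min_width=12, slack=1)
Line 4: ['bus', 'silver'] (min_width=10, slack=3)
Line 5: ['plane'] (min_width=5, slack=8)
Line 6: ['language', 'salt'] (min_width=13, slack=0)
Line 7: ['sea', 'water', 'red'] (min_width=13, slack=0)
Line 8: ['be'] (min_width=2, slack=11)

Answer: 6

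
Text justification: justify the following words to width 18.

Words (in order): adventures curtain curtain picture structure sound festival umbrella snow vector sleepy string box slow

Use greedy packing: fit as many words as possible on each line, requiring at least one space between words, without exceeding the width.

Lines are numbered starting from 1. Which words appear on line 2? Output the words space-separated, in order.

Line 1: ['adventures', 'curtain'] (min_width=18, slack=0)
Line 2: ['curtain', 'picture'] (min_width=15, slack=3)
Line 3: ['structure', 'sound'] (min_width=15, slack=3)
Line 4: ['festival', 'umbrella'] (min_width=17, slack=1)
Line 5: ['snow', 'vector', 'sleepy'] (min_width=18, slack=0)
Line 6: ['string', 'box', 'slow'] (min_width=15, slack=3)

Answer: curtain picture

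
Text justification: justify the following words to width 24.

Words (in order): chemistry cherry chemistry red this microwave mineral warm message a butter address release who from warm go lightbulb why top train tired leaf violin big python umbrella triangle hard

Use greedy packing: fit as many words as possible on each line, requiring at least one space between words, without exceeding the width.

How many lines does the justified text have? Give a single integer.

Line 1: ['chemistry', 'cherry'] (min_width=16, slack=8)
Line 2: ['chemistry', 'red', 'this'] (min_width=18, slack=6)
Line 3: ['microwave', 'mineral', 'warm'] (min_width=22, slack=2)
Line 4: ['message', 'a', 'butter', 'address'] (min_width=24, slack=0)
Line 5: ['release', 'who', 'from', 'warm', 'go'] (min_width=24, slack=0)
Line 6: ['lightbulb', 'why', 'top', 'train'] (min_width=23, slack=1)
Line 7: ['tired', 'leaf', 'violin', 'big'] (min_width=21, slack=3)
Line 8: ['python', 'umbrella', 'triangle'] (min_width=24, slack=0)
Line 9: ['hard'] (min_width=4, slack=20)
Total lines: 9

Answer: 9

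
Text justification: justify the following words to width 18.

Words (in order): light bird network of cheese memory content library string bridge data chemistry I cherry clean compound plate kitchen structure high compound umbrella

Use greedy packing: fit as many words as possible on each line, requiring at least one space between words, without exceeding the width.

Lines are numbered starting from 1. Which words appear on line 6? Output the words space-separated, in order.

Line 1: ['light', 'bird', 'network'] (min_width=18, slack=0)
Line 2: ['of', 'cheese', 'memory'] (min_width=16, slack=2)
Line 3: ['content', 'library'] (min_width=15, slack=3)
Line 4: ['string', 'bridge', 'data'] (min_width=18, slack=0)
Line 5: ['chemistry', 'I', 'cherry'] (min_width=18, slack=0)
Line 6: ['clean', 'compound'] (min_width=14, slack=4)
Line 7: ['plate', 'kitchen'] (min_width=13, slack=5)
Line 8: ['structure', 'high'] (min_width=14, slack=4)
Line 9: ['compound', 'umbrella'] (min_width=17, slack=1)

Answer: clean compound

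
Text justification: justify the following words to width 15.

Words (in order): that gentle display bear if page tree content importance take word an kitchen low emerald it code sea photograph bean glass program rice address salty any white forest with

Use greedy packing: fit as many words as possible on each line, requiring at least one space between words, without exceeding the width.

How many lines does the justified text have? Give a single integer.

Line 1: ['that', 'gentle'] (min_width=11, slack=4)
Line 2: ['display', 'bear', 'if'] (min_width=15, slack=0)
Line 3: ['page', 'tree'] (min_width=9, slack=6)
Line 4: ['content'] (min_width=7, slack=8)
Line 5: ['importance', 'take'] (min_width=15, slack=0)
Line 6: ['word', 'an', 'kitchen'] (min_width=15, slack=0)
Line 7: ['low', 'emerald', 'it'] (min_width=14, slack=1)
Line 8: ['code', 'sea'] (min_width=8, slack=7)
Line 9: ['photograph', 'bean'] (min_width=15, slack=0)
Line 10: ['glass', 'program'] (min_width=13, slack=2)
Line 11: ['rice', 'address'] (min_width=12, slack=3)
Line 12: ['salty', 'any', 'white'] (min_width=15, slack=0)
Line 13: ['forest', 'with'] (min_width=11, slack=4)
Total lines: 13

Answer: 13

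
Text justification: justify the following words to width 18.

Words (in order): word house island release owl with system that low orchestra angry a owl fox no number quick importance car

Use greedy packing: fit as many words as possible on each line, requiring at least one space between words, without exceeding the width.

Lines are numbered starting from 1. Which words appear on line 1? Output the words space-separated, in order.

Line 1: ['word', 'house', 'island'] (min_width=17, slack=1)
Line 2: ['release', 'owl', 'with'] (min_width=16, slack=2)
Line 3: ['system', 'that', 'low'] (min_width=15, slack=3)
Line 4: ['orchestra', 'angry', 'a'] (min_width=17, slack=1)
Line 5: ['owl', 'fox', 'no', 'number'] (min_width=17, slack=1)
Line 6: ['quick', 'importance'] (min_width=16, slack=2)
Line 7: ['car'] (min_width=3, slack=15)

Answer: word house island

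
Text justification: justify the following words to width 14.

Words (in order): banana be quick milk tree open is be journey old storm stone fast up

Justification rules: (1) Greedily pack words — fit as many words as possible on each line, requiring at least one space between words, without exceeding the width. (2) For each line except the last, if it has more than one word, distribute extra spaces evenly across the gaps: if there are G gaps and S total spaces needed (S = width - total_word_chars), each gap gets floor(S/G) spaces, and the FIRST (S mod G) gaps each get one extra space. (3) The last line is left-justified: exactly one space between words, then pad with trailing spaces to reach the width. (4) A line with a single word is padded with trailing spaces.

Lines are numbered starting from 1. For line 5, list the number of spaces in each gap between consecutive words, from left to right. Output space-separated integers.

Line 1: ['banana', 'be'] (min_width=9, slack=5)
Line 2: ['quick', 'milk'] (min_width=10, slack=4)
Line 3: ['tree', 'open', 'is'] (min_width=12, slack=2)
Line 4: ['be', 'journey', 'old'] (min_width=14, slack=0)
Line 5: ['storm', 'stone'] (min_width=11, slack=3)
Line 6: ['fast', 'up'] (min_width=7, slack=7)

Answer: 4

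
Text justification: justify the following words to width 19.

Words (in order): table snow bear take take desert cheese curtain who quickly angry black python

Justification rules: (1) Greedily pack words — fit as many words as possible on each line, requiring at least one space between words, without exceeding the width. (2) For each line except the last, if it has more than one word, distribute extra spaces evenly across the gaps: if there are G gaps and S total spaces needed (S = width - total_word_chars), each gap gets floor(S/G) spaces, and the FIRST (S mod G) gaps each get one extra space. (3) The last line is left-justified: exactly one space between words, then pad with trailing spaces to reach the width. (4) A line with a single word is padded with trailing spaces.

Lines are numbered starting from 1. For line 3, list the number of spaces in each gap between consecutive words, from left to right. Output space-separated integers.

Answer: 2 1

Derivation:
Line 1: ['table', 'snow', 'bear'] (min_width=15, slack=4)
Line 2: ['take', 'take', 'desert'] (min_width=16, slack=3)
Line 3: ['cheese', 'curtain', 'who'] (min_width=18, slack=1)
Line 4: ['quickly', 'angry', 'black'] (min_width=19, slack=0)
Line 5: ['python'] (min_width=6, slack=13)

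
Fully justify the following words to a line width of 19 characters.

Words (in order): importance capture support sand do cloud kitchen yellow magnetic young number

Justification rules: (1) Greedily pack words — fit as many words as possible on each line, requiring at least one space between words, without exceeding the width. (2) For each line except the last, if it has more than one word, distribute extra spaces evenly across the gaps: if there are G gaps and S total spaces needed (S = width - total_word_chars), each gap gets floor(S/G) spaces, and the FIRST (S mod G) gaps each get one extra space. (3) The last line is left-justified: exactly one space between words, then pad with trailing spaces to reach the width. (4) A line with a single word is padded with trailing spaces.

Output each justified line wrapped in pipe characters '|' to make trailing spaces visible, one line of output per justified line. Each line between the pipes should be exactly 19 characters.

Answer: |importance  capture|
|support   sand   do|
|cloud       kitchen|
|yellow     magnetic|
|young number       |

Derivation:
Line 1: ['importance', 'capture'] (min_width=18, slack=1)
Line 2: ['support', 'sand', 'do'] (min_width=15, slack=4)
Line 3: ['cloud', 'kitchen'] (min_width=13, slack=6)
Line 4: ['yellow', 'magnetic'] (min_width=15, slack=4)
Line 5: ['young', 'number'] (min_width=12, slack=7)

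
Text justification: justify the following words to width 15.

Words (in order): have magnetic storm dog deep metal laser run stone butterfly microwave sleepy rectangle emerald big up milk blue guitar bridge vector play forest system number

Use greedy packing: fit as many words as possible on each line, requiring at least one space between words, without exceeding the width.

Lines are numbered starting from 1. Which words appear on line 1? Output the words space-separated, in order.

Answer: have magnetic

Derivation:
Line 1: ['have', 'magnetic'] (min_width=13, slack=2)
Line 2: ['storm', 'dog', 'deep'] (min_width=14, slack=1)
Line 3: ['metal', 'laser', 'run'] (min_width=15, slack=0)
Line 4: ['stone', 'butterfly'] (min_width=15, slack=0)
Line 5: ['microwave'] (min_width=9, slack=6)
Line 6: ['sleepy'] (min_width=6, slack=9)
Line 7: ['rectangle'] (min_width=9, slack=6)
Line 8: ['emerald', 'big', 'up'] (min_width=14, slack=1)
Line 9: ['milk', 'blue'] (min_width=9, slack=6)
Line 10: ['guitar', 'bridge'] (min_width=13, slack=2)
Line 11: ['vector', 'play'] (min_width=11, slack=4)
Line 12: ['forest', 'system'] (min_width=13, slack=2)
Line 13: ['number'] (min_width=6, slack=9)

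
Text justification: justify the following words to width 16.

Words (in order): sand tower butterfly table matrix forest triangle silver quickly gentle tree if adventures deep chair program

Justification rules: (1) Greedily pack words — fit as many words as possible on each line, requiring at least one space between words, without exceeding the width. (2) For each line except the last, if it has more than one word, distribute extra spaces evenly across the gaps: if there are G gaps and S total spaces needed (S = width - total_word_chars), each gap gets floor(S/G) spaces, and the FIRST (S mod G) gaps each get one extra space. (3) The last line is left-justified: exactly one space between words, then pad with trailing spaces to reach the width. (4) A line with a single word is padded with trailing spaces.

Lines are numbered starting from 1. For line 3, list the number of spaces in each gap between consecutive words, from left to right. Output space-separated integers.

Answer: 4

Derivation:
Line 1: ['sand', 'tower'] (min_width=10, slack=6)
Line 2: ['butterfly', 'table'] (min_width=15, slack=1)
Line 3: ['matrix', 'forest'] (min_width=13, slack=3)
Line 4: ['triangle', 'silver'] (min_width=15, slack=1)
Line 5: ['quickly', 'gentle'] (min_width=14, slack=2)
Line 6: ['tree', 'if'] (min_width=7, slack=9)
Line 7: ['adventures', 'deep'] (min_width=15, slack=1)
Line 8: ['chair', 'program'] (min_width=13, slack=3)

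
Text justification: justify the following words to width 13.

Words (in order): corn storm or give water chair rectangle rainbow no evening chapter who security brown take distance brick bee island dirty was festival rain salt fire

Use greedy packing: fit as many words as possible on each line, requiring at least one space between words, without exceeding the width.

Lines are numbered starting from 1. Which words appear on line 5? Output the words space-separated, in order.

Answer: rainbow no

Derivation:
Line 1: ['corn', 'storm', 'or'] (min_width=13, slack=0)
Line 2: ['give', 'water'] (min_width=10, slack=3)
Line 3: ['chair'] (min_width=5, slack=8)
Line 4: ['rectangle'] (min_width=9, slack=4)
Line 5: ['rainbow', 'no'] (min_width=10, slack=3)
Line 6: ['evening'] (min_width=7, slack=6)
Line 7: ['chapter', 'who'] (min_width=11, slack=2)
Line 8: ['security'] (min_width=8, slack=5)
Line 9: ['brown', 'take'] (min_width=10, slack=3)
Line 10: ['distance'] (min_width=8, slack=5)
Line 11: ['brick', 'bee'] (min_width=9, slack=4)
Line 12: ['island', 'dirty'] (min_width=12, slack=1)
Line 13: ['was', 'festival'] (min_width=12, slack=1)
Line 14: ['rain', 'salt'] (min_width=9, slack=4)
Line 15: ['fire'] (min_width=4, slack=9)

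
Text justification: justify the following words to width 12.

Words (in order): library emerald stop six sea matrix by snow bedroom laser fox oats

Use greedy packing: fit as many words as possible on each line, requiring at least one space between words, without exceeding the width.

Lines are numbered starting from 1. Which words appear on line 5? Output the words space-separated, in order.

Answer: snow bedroom

Derivation:
Line 1: ['library'] (min_width=7, slack=5)
Line 2: ['emerald', 'stop'] (min_width=12, slack=0)
Line 3: ['six', 'sea'] (min_width=7, slack=5)
Line 4: ['matrix', 'by'] (min_width=9, slack=3)
Line 5: ['snow', 'bedroom'] (min_width=12, slack=0)
Line 6: ['laser', 'fox'] (min_width=9, slack=3)
Line 7: ['oats'] (min_width=4, slack=8)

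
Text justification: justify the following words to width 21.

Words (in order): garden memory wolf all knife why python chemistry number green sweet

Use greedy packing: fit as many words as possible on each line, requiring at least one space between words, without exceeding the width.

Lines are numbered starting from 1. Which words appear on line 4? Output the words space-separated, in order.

Line 1: ['garden', 'memory', 'wolf'] (min_width=18, slack=3)
Line 2: ['all', 'knife', 'why', 'python'] (min_width=20, slack=1)
Line 3: ['chemistry', 'number'] (min_width=16, slack=5)
Line 4: ['green', 'sweet'] (min_width=11, slack=10)

Answer: green sweet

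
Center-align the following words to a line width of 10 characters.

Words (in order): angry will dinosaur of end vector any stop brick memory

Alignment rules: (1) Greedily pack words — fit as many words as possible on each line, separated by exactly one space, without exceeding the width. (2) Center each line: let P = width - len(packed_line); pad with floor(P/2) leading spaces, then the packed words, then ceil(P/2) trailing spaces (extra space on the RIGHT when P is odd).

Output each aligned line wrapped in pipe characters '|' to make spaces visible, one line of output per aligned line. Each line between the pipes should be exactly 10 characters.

Answer: |angry will|
| dinosaur |
|  of end  |
|vector any|
|stop brick|
|  memory  |

Derivation:
Line 1: ['angry', 'will'] (min_width=10, slack=0)
Line 2: ['dinosaur'] (min_width=8, slack=2)
Line 3: ['of', 'end'] (min_width=6, slack=4)
Line 4: ['vector', 'any'] (min_width=10, slack=0)
Line 5: ['stop', 'brick'] (min_width=10, slack=0)
Line 6: ['memory'] (min_width=6, slack=4)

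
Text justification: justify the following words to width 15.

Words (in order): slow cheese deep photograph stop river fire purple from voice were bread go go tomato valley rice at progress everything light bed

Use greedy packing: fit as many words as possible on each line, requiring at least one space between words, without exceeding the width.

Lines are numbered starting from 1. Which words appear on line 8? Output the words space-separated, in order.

Answer: rice at

Derivation:
Line 1: ['slow', 'cheese'] (min_width=11, slack=4)
Line 2: ['deep', 'photograph'] (min_width=15, slack=0)
Line 3: ['stop', 'river', 'fire'] (min_width=15, slack=0)
Line 4: ['purple', 'from'] (min_width=11, slack=4)
Line 5: ['voice', 'were'] (min_width=10, slack=5)
Line 6: ['bread', 'go', 'go'] (min_width=11, slack=4)
Line 7: ['tomato', 'valley'] (min_width=13, slack=2)
Line 8: ['rice', 'at'] (min_width=7, slack=8)
Line 9: ['progress'] (min_width=8, slack=7)
Line 10: ['everything'] (min_width=10, slack=5)
Line 11: ['light', 'bed'] (min_width=9, slack=6)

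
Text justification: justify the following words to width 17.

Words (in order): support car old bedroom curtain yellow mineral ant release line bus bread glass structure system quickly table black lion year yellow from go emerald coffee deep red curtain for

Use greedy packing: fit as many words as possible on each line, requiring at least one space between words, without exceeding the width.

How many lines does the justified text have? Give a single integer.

Answer: 12

Derivation:
Line 1: ['support', 'car', 'old'] (min_width=15, slack=2)
Line 2: ['bedroom', 'curtain'] (min_width=15, slack=2)
Line 3: ['yellow', 'mineral'] (min_width=14, slack=3)
Line 4: ['ant', 'release', 'line'] (min_width=16, slack=1)
Line 5: ['bus', 'bread', 'glass'] (min_width=15, slack=2)
Line 6: ['structure', 'system'] (min_width=16, slack=1)
Line 7: ['quickly', 'table'] (min_width=13, slack=4)
Line 8: ['black', 'lion', 'year'] (min_width=15, slack=2)
Line 9: ['yellow', 'from', 'go'] (min_width=14, slack=3)
Line 10: ['emerald', 'coffee'] (min_width=14, slack=3)
Line 11: ['deep', 'red', 'curtain'] (min_width=16, slack=1)
Line 12: ['for'] (min_width=3, slack=14)
Total lines: 12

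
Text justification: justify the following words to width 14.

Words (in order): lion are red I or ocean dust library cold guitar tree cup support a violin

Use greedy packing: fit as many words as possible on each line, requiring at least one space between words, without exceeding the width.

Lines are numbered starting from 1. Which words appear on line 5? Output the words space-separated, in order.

Answer: cup support a

Derivation:
Line 1: ['lion', 'are', 'red', 'I'] (min_width=14, slack=0)
Line 2: ['or', 'ocean', 'dust'] (min_width=13, slack=1)
Line 3: ['library', 'cold'] (min_width=12, slack=2)
Line 4: ['guitar', 'tree'] (min_width=11, slack=3)
Line 5: ['cup', 'support', 'a'] (min_width=13, slack=1)
Line 6: ['violin'] (min_width=6, slack=8)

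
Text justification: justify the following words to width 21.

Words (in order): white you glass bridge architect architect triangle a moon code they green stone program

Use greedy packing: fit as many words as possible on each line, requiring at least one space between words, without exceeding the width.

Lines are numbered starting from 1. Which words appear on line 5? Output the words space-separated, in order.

Line 1: ['white', 'you', 'glass'] (min_width=15, slack=6)
Line 2: ['bridge', 'architect'] (min_width=16, slack=5)
Line 3: ['architect', 'triangle', 'a'] (min_width=20, slack=1)
Line 4: ['moon', 'code', 'they', 'green'] (min_width=20, slack=1)
Line 5: ['stone', 'program'] (min_width=13, slack=8)

Answer: stone program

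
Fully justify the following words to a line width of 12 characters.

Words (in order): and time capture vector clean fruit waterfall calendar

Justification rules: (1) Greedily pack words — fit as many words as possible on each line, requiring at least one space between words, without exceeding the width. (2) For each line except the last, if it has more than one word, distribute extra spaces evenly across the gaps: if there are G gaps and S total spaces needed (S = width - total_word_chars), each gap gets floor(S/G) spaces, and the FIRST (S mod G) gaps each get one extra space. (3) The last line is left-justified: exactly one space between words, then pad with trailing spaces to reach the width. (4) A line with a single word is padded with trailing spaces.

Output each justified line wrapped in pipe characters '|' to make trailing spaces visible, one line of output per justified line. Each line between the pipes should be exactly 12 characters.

Line 1: ['and', 'time'] (min_width=8, slack=4)
Line 2: ['capture'] (min_width=7, slack=5)
Line 3: ['vector', 'clean'] (min_width=12, slack=0)
Line 4: ['fruit'] (min_width=5, slack=7)
Line 5: ['waterfall'] (min_width=9, slack=3)
Line 6: ['calendar'] (min_width=8, slack=4)

Answer: |and     time|
|capture     |
|vector clean|
|fruit       |
|waterfall   |
|calendar    |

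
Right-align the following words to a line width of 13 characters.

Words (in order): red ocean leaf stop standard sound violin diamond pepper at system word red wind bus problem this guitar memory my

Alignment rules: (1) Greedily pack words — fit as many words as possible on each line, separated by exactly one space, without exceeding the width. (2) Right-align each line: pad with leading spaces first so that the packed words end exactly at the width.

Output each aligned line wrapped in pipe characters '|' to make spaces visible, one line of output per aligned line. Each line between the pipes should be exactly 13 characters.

Answer: |    red ocean|
|    leaf stop|
|     standard|
| sound violin|
|      diamond|
|    pepper at|
|  system word|
| red wind bus|
| problem this|
|guitar memory|
|           my|

Derivation:
Line 1: ['red', 'ocean'] (min_width=9, slack=4)
Line 2: ['leaf', 'stop'] (min_width=9, slack=4)
Line 3: ['standard'] (min_width=8, slack=5)
Line 4: ['sound', 'violin'] (min_width=12, slack=1)
Line 5: ['diamond'] (min_width=7, slack=6)
Line 6: ['pepper', 'at'] (min_width=9, slack=4)
Line 7: ['system', 'word'] (min_width=11, slack=2)
Line 8: ['red', 'wind', 'bus'] (min_width=12, slack=1)
Line 9: ['problem', 'this'] (min_width=12, slack=1)
Line 10: ['guitar', 'memory'] (min_width=13, slack=0)
Line 11: ['my'] (min_width=2, slack=11)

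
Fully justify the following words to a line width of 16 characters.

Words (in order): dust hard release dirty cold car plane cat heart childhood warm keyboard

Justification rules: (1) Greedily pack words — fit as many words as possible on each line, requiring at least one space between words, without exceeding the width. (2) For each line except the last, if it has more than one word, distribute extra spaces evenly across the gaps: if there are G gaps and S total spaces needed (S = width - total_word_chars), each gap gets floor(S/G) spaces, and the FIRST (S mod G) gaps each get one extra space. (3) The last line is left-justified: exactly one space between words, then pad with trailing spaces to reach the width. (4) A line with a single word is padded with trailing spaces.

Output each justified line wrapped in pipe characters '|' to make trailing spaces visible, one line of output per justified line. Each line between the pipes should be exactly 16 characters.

Line 1: ['dust', 'hard'] (min_width=9, slack=7)
Line 2: ['release', 'dirty'] (min_width=13, slack=3)
Line 3: ['cold', 'car', 'plane'] (min_width=14, slack=2)
Line 4: ['cat', 'heart'] (min_width=9, slack=7)
Line 5: ['childhood', 'warm'] (min_width=14, slack=2)
Line 6: ['keyboard'] (min_width=8, slack=8)

Answer: |dust        hard|
|release    dirty|
|cold  car  plane|
|cat        heart|
|childhood   warm|
|keyboard        |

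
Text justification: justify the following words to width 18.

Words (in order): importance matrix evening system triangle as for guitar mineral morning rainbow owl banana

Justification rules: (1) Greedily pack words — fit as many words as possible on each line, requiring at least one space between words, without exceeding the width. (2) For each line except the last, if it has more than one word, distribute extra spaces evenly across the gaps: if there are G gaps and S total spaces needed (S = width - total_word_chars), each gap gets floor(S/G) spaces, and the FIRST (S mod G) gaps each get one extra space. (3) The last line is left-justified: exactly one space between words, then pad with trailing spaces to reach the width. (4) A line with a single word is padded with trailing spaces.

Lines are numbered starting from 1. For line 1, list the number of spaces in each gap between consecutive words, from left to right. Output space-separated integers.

Line 1: ['importance', 'matrix'] (min_width=17, slack=1)
Line 2: ['evening', 'system'] (min_width=14, slack=4)
Line 3: ['triangle', 'as', 'for'] (min_width=15, slack=3)
Line 4: ['guitar', 'mineral'] (min_width=14, slack=4)
Line 5: ['morning', 'rainbow'] (min_width=15, slack=3)
Line 6: ['owl', 'banana'] (min_width=10, slack=8)

Answer: 2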